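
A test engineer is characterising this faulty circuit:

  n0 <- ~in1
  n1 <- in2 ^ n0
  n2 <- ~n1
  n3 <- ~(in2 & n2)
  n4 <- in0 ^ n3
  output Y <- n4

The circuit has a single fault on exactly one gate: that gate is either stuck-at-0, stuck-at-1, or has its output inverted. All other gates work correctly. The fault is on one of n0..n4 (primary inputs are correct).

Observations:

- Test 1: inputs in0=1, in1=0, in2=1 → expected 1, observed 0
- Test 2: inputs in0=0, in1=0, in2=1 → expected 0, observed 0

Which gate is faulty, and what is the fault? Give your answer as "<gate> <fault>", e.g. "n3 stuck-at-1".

n4 stuck-at-0

Fault-free values for test 1 (in0=1, in1=0, in2=1): n0=1, n1=0, n2=1, n3=0, n4=1, giving Y=1. Observed 0.
Test 1: faults giving observed 0 are {n0 stuck-at-0, n0 inverted output, n1 stuck-at-1, n1 inverted output, n2 stuck-at-0, n2 inverted output, n3 stuck-at-1, n3 inverted output, n4 stuck-at-0, n4 inverted output}.
Test 2 (in0=0, in1=0, in2=1): fault-free n0=1, n1=0, n2=1, n3=0, n4=0 → 0; observed 0. Eliminates n0 stuck-at-0, n0 inverted output, n1 stuck-at-1, n1 inverted output, n2 stuck-at-0, n2 inverted output, n3 stuck-at-1, n3 inverted output, n4 inverted output.
Only n4 stuck-at-0 is consistent with every test.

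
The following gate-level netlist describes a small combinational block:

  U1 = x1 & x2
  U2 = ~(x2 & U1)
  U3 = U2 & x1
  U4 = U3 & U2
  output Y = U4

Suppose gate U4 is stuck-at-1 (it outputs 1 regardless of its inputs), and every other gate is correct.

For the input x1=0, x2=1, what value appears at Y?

1

Propagate with U4 forced: U1=0, U2=1, U3=0, U4=1 [stuck-at-1].
So Y = 1. (Without the fault it would be 0.)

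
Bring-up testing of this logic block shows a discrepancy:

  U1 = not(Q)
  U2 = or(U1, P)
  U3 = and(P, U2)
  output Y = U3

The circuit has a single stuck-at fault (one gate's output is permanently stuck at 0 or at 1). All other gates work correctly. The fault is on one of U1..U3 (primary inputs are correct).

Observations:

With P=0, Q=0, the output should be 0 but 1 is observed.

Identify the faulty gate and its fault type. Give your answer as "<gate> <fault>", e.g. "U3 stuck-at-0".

U3 stuck-at-1

Fault-free values for test 1 (P=0, Q=0): U1=1, U2=1, U3=0, giving Y=0. Observed 1.
Test 1: faults giving observed 1 are {U3 stuck-at-1}.
Only U3 stuck-at-1 is consistent with every test.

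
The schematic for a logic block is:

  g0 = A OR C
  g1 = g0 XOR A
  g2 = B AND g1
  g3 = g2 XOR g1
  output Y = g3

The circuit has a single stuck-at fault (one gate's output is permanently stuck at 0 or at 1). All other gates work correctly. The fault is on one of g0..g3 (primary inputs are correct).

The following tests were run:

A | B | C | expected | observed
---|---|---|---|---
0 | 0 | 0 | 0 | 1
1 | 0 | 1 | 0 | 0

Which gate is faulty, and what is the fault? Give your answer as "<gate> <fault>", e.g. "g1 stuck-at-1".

Fault-free values for test 1 (A=0, B=0, C=0): g0=0, g1=0, g2=0, g3=0, giving Y=0. Observed 1.
Test 1: faults giving observed 1 are {g0 stuck-at-1, g1 stuck-at-1, g2 stuck-at-1, g3 stuck-at-1}.
Test 2 (A=1, B=0, C=1): fault-free g0=1, g1=0, g2=0, g3=0 → 0; observed 0. Eliminates g1 stuck-at-1, g2 stuck-at-1, g3 stuck-at-1.
Only g0 stuck-at-1 is consistent with every test.

g0 stuck-at-1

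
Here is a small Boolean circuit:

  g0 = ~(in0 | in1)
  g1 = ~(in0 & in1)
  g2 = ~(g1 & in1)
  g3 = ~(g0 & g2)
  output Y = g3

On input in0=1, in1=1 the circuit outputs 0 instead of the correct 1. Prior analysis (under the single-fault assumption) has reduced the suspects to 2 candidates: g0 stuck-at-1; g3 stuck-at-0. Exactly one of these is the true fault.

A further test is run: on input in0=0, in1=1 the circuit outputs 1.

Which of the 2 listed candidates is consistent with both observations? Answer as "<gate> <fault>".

Evaluate each candidate on input in0=0, in1=1:
  g0 stuck-at-1: g0=1 [stuck-at-1], g1=1, g2=0, g3=1 → 1 — matches
  g3 stuck-at-0: g0=0, g1=1, g2=0, g3=0 [stuck-at-0] → 0 — eliminated
Only g0 stuck-at-1 reproduces the observed 1.

g0 stuck-at-1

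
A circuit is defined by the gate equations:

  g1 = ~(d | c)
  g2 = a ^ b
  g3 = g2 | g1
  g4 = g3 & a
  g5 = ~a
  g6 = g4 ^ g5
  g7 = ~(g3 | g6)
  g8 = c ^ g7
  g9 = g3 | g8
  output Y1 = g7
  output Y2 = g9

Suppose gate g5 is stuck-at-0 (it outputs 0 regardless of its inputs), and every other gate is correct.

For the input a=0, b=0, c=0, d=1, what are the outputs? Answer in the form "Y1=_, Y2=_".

Propagate with g5 forced: g1=0, g2=0, g3=0, g4=0, g5=0 [stuck-at-0], g6=0, g7=1, g8=1, g9=1.
So the outputs are Y1=1, Y2=1. (Without the fault they would be Y1=0, Y2=0.)

Y1=1, Y2=1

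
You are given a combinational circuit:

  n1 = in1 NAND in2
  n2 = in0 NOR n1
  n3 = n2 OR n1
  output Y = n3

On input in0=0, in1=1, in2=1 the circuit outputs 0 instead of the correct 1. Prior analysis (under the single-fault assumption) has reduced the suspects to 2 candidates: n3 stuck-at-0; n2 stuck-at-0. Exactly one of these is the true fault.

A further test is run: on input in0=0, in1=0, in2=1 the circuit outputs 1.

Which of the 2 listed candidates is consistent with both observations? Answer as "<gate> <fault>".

Evaluate each candidate on input in0=0, in1=0, in2=1:
  n3 stuck-at-0: n1=1, n2=0, n3=0 [stuck-at-0] → 0 — eliminated
  n2 stuck-at-0: n1=1, n2=0 [stuck-at-0], n3=1 → 1 — matches
Only n2 stuck-at-0 reproduces the observed 1.

n2 stuck-at-0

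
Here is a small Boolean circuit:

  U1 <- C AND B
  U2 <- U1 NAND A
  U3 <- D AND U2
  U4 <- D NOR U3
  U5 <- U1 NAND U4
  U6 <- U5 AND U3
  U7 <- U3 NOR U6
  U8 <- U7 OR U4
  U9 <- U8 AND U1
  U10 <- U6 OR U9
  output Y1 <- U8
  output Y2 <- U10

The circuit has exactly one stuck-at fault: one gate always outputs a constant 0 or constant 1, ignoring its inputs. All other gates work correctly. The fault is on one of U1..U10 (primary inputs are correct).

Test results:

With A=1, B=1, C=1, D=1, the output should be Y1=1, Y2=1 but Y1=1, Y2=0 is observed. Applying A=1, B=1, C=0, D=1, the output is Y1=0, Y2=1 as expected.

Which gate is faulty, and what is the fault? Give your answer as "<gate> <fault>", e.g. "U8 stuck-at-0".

Fault-free values for test 1 (A=1, B=1, C=1, D=1): U1=1, U2=0, U3=0, U4=0, U5=1, U6=0, U7=1, U8=1, U9=1, U10=1, giving Y1=1, Y2=1. Observed Y1=1, Y2=0.
Test 1: faults giving observed Y1=1, Y2=0 are {U9 stuck-at-0, U10 stuck-at-0}.
Test 2 (A=1, B=1, C=0, D=1): fault-free U1=0, U2=1, U3=1, U4=0, U5=1, U6=1, U7=0, U8=0, U9=0, U10=1 → Y1=0, Y2=1; observed Y1=0, Y2=1. Eliminates U10 stuck-at-0.
Only U9 stuck-at-0 is consistent with every test.

U9 stuck-at-0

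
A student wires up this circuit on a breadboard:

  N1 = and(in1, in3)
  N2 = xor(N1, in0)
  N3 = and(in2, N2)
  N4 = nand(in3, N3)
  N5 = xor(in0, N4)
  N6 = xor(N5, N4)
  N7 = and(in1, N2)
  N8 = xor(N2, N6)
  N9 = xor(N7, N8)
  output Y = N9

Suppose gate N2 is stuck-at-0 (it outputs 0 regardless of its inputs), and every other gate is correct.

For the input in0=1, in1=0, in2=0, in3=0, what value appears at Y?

Propagate with N2 forced: N1=0, N2=0 [stuck-at-0], N3=0, N4=1, N5=0, N6=1, N7=0, N8=1, N9=1.
So Y = 1. (Without the fault it would be 0.)

1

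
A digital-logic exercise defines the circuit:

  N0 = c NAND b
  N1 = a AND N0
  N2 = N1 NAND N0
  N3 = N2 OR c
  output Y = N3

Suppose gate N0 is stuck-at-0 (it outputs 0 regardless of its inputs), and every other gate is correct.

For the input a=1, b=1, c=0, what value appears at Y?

1

Propagate with N0 forced: N0=0 [stuck-at-0], N1=0, N2=1, N3=1.
So Y = 1. (Without the fault it would be 0.)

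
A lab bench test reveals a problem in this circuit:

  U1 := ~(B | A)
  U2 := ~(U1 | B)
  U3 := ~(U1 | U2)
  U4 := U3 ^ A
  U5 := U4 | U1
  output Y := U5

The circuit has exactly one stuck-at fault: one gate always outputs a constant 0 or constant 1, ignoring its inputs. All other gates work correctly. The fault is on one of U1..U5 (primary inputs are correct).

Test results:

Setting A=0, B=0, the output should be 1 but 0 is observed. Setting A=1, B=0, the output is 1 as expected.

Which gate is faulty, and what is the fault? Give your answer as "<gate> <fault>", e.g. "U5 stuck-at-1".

U1 stuck-at-0

Fault-free values for test 1 (A=0, B=0): U1=1, U2=0, U3=0, U4=0, U5=1, giving Y=1. Observed 0.
Test 1: faults giving observed 0 are {U1 stuck-at-0, U5 stuck-at-0}.
Test 2 (A=1, B=0): fault-free U1=0, U2=1, U3=0, U4=1, U5=1 → 1; observed 1. Eliminates U5 stuck-at-0.
Only U1 stuck-at-0 is consistent with every test.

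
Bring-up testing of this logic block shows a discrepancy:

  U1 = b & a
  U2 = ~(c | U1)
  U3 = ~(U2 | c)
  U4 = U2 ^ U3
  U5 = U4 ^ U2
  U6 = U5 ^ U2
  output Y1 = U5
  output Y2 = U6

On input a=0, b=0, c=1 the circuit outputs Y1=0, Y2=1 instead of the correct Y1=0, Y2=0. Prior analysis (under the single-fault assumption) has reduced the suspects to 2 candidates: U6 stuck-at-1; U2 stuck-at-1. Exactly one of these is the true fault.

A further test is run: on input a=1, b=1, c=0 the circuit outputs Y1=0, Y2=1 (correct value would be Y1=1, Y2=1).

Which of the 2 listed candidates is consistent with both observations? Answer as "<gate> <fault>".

U2 stuck-at-1

Evaluate each candidate on input a=1, b=1, c=0:
  U6 stuck-at-1: U1=1, U2=0, U3=1, U4=1, U5=1, U6=1 [stuck-at-1] → Y1=1, Y2=1 — eliminated
  U2 stuck-at-1: U1=1, U2=1 [stuck-at-1], U3=0, U4=1, U5=0, U6=1 → Y1=0, Y2=1 — matches
Only U2 stuck-at-1 reproduces the observed Y1=0, Y2=1.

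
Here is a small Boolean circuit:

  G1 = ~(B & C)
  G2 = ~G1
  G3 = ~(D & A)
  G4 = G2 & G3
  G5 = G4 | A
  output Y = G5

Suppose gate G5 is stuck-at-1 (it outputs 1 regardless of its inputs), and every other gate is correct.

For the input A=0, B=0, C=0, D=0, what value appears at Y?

1

Propagate with G5 forced: G1=1, G2=0, G3=1, G4=0, G5=1 [stuck-at-1].
So Y = 1. (Without the fault it would be 0.)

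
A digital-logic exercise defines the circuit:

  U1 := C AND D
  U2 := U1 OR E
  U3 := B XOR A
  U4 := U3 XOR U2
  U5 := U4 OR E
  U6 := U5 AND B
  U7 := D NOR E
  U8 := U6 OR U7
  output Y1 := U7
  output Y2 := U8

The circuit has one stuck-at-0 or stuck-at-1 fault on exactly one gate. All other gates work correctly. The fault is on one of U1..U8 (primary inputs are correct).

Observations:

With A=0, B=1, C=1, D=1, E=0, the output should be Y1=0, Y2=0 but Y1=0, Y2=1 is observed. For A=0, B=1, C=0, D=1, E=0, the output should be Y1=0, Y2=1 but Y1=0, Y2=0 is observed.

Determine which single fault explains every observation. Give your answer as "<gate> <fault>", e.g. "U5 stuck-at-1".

Fault-free values for test 1 (A=0, B=1, C=1, D=1, E=0): U1=1, U2=1, U3=1, U4=0, U5=0, U6=0, U7=0, U8=0, giving Y1=0, Y2=0. Observed Y1=0, Y2=1.
Test 1: faults giving observed Y1=0, Y2=1 are {U1 stuck-at-0, U2 stuck-at-0, U3 stuck-at-0, U4 stuck-at-1, U5 stuck-at-1, U6 stuck-at-1, U8 stuck-at-1}.
Test 2 (A=0, B=1, C=0, D=1, E=0): fault-free U1=0, U2=0, U3=1, U4=1, U5=1, U6=1, U7=0, U8=1 → Y1=0, Y2=1; observed Y1=0, Y2=0. Eliminates U1 stuck-at-0, U2 stuck-at-0, U4 stuck-at-1, U5 stuck-at-1, U6 stuck-at-1, U8 stuck-at-1.
Only U3 stuck-at-0 is consistent with every test.

U3 stuck-at-0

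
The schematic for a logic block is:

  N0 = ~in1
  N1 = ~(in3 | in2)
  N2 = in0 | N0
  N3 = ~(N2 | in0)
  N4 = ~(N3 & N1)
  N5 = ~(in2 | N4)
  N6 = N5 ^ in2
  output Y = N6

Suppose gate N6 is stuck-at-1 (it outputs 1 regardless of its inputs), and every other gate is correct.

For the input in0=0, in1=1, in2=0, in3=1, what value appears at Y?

Propagate with N6 forced: N0=0, N1=0, N2=0, N3=1, N4=1, N5=0, N6=1 [stuck-at-1].
So Y = 1. (Without the fault it would be 0.)

1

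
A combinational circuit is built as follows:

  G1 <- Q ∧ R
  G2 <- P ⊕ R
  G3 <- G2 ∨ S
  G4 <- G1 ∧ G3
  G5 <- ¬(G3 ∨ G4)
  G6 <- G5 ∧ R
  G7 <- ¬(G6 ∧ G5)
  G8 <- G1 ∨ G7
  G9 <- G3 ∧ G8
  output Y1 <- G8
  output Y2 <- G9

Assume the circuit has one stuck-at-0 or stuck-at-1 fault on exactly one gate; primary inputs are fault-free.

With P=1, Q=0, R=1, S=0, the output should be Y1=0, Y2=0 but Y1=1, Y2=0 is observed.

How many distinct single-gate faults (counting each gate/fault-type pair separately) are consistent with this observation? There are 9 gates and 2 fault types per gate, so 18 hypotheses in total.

6

Fault-free: G1=0, G2=0, G3=0, G4=0, G5=1, G6=1, G7=0, G8=0, G9=0 → Y1=0, Y2=0. Observed Y1=1, Y2=0.
  G1: stuck-at-1 ✓; others ✗
  G2: none of the 2 fault types match ✗
  G3: none of the 2 fault types match ✗
  G4: stuck-at-1 ✓; others ✗
  G5: stuck-at-0 ✓; others ✗
  G6: stuck-at-0 ✓; others ✗
  G7: stuck-at-1 ✓; others ✗
  G8: stuck-at-1 ✓; others ✗
  G9: none of the 2 fault types match ✗
Consistent faults: {G1 stuck-at-1, G4 stuck-at-1, G5 stuck-at-0, G6 stuck-at-0, G7 stuck-at-1, G8 stuck-at-1} — 6 in all.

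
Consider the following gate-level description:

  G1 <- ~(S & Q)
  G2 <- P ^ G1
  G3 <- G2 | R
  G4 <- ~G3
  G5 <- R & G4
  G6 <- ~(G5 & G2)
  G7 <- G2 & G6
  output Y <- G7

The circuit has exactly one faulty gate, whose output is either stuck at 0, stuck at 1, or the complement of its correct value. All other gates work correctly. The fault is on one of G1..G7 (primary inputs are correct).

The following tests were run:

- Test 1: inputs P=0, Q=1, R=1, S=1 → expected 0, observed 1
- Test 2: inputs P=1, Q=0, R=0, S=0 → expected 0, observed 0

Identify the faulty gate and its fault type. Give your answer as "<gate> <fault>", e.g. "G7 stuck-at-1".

G1 stuck-at-1

Fault-free values for test 1 (P=0, Q=1, R=1, S=1): G1=0, G2=0, G3=1, G4=0, G5=0, G6=1, G7=0, giving Y=0. Observed 1.
Test 1: faults giving observed 1 are {G1 stuck-at-1, G1 inverted output, G2 stuck-at-1, G2 inverted output, G7 stuck-at-1, G7 inverted output}.
Test 2 (P=1, Q=0, R=0, S=0): fault-free G1=1, G2=0, G3=0, G4=1, G5=0, G6=1, G7=0 → 0; observed 0. Eliminates G1 inverted output, G2 stuck-at-1, G2 inverted output, G7 stuck-at-1, G7 inverted output.
Only G1 stuck-at-1 is consistent with every test.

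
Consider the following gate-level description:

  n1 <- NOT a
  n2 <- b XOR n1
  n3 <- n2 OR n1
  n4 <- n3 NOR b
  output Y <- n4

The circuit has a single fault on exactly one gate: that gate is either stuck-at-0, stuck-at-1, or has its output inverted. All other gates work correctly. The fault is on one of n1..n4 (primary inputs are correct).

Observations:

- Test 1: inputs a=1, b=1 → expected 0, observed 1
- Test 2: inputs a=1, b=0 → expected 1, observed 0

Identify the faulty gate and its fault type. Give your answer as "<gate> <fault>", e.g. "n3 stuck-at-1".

n4 inverted output

Fault-free values for test 1 (a=1, b=1): n1=0, n2=1, n3=1, n4=0, giving Y=0. Observed 1.
Test 1: faults giving observed 1 are {n4 stuck-at-1, n4 inverted output}.
Test 2 (a=1, b=0): fault-free n1=0, n2=0, n3=0, n4=1 → 1; observed 0. Eliminates n4 stuck-at-1.
Only n4 inverted output is consistent with every test.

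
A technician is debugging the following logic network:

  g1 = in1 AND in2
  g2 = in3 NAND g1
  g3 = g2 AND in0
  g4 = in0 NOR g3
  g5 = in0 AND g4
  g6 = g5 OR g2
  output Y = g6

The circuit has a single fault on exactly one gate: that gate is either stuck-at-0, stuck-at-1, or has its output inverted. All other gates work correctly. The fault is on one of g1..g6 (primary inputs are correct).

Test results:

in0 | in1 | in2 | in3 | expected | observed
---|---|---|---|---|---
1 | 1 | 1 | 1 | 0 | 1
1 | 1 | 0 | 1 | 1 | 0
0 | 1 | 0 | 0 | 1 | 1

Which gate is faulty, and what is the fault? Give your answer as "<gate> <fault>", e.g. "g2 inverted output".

Fault-free values for test 1 (in0=1, in1=1, in2=1, in3=1): g1=1, g2=0, g3=0, g4=0, g5=0, g6=0, giving Y=0. Observed 1.
Test 1: faults giving observed 1 are {g1 stuck-at-0, g1 inverted output, g2 stuck-at-1, g2 inverted output, g4 stuck-at-1, g4 inverted output, g5 stuck-at-1, g5 inverted output, g6 stuck-at-1, g6 inverted output}.
Test 2 (in0=1, in1=1, in2=0, in3=1): fault-free g1=0, g2=1, g3=1, g4=0, g5=0, g6=1 → 1; observed 0. Eliminates g1 stuck-at-0, g2 stuck-at-1, g4 stuck-at-1, g4 inverted output, g5 stuck-at-1, g5 inverted output, g6 stuck-at-1.
Test 3 (in0=0, in1=1, in2=0, in3=0): fault-free g1=0, g2=1, g3=0, g4=1, g5=0, g6=1 → 1; observed 1. Eliminates g2 inverted output, g6 inverted output.
Only g1 inverted output is consistent with every test.

g1 inverted output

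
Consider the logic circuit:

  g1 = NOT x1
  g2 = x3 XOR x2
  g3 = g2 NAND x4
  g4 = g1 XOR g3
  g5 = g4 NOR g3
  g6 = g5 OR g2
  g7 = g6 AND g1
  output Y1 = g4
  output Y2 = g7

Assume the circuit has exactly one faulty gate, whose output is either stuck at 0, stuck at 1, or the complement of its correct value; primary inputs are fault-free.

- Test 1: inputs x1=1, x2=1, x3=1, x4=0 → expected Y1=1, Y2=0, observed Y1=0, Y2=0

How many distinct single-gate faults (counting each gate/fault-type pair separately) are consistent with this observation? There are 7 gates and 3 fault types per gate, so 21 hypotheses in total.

Fault-free: g1=0, g2=0, g3=1, g4=1, g5=0, g6=0, g7=0 → Y1=1, Y2=0. Observed Y1=0, Y2=0.
  g1: stuck-at-1, inverted output ✓; others ✗
  g2: none of the 3 fault types match ✗
  g3: stuck-at-0, inverted output ✓; others ✗
  g4: stuck-at-0, inverted output ✓; others ✗
  g5: none of the 3 fault types match ✗
  g6: none of the 3 fault types match ✗
  g7: none of the 3 fault types match ✗
Consistent faults: {g1 stuck-at-1, g1 inverted output, g3 stuck-at-0, g3 inverted output, g4 stuck-at-0, g4 inverted output} — 6 in all.

6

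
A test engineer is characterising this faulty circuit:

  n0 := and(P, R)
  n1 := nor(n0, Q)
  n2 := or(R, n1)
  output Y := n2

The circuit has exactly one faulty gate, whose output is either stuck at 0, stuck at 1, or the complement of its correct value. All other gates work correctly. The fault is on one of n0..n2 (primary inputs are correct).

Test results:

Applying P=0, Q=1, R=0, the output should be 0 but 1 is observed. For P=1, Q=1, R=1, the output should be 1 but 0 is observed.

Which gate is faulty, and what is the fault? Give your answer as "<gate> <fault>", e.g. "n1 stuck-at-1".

Fault-free values for test 1 (P=0, Q=1, R=0): n0=0, n1=0, n2=0, giving Y=0. Observed 1.
Test 1: faults giving observed 1 are {n1 stuck-at-1, n1 inverted output, n2 stuck-at-1, n2 inverted output}.
Test 2 (P=1, Q=1, R=1): fault-free n0=1, n1=0, n2=1 → 1; observed 0. Eliminates n1 stuck-at-1, n1 inverted output, n2 stuck-at-1.
Only n2 inverted output is consistent with every test.

n2 inverted output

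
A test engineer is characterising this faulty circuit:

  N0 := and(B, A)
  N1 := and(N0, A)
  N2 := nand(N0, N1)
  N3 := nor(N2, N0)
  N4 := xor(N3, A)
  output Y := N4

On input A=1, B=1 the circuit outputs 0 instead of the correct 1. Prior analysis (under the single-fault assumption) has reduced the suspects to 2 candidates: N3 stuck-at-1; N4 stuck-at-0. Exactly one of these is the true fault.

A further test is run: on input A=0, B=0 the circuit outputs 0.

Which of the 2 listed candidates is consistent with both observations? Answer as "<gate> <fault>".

N4 stuck-at-0

Evaluate each candidate on input A=0, B=0:
  N3 stuck-at-1: N0=0, N1=0, N2=1, N3=1 [stuck-at-1], N4=1 → 1 — eliminated
  N4 stuck-at-0: N0=0, N1=0, N2=1, N3=0, N4=0 [stuck-at-0] → 0 — matches
Only N4 stuck-at-0 reproduces the observed 0.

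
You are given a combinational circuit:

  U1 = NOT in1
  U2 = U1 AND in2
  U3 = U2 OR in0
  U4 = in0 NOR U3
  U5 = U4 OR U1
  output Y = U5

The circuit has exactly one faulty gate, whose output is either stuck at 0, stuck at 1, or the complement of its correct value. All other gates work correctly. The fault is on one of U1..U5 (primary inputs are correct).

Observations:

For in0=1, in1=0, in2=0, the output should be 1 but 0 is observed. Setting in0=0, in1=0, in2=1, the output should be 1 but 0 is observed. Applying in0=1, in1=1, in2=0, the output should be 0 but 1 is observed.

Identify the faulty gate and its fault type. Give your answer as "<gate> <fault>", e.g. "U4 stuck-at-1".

U5 inverted output

Fault-free values for test 1 (in0=1, in1=0, in2=0): U1=1, U2=0, U3=1, U4=0, U5=1, giving Y=1. Observed 0.
Test 1: faults giving observed 0 are {U1 stuck-at-0, U1 inverted output, U5 stuck-at-0, U5 inverted output}.
Test 2 (in0=0, in1=0, in2=1): fault-free U1=1, U2=1, U3=1, U4=0, U5=1 → 1; observed 0. Eliminates U1 stuck-at-0, U1 inverted output.
Test 3 (in0=1, in1=1, in2=0): fault-free U1=0, U2=0, U3=1, U4=0, U5=0 → 0; observed 1. Eliminates U5 stuck-at-0.
Only U5 inverted output is consistent with every test.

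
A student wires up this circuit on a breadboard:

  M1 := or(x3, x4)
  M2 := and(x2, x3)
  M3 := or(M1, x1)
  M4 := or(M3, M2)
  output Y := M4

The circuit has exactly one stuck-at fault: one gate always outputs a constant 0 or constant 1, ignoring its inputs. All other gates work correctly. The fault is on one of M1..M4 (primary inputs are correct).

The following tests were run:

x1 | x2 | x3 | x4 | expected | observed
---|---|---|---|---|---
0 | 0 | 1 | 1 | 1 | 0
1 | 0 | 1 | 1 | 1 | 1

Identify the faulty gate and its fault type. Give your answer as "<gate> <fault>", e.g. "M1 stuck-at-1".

Fault-free values for test 1 (x1=0, x2=0, x3=1, x4=1): M1=1, M2=0, M3=1, M4=1, giving Y=1. Observed 0.
Test 1: faults giving observed 0 are {M1 stuck-at-0, M3 stuck-at-0, M4 stuck-at-0}.
Test 2 (x1=1, x2=0, x3=1, x4=1): fault-free M1=1, M2=0, M3=1, M4=1 → 1; observed 1. Eliminates M3 stuck-at-0, M4 stuck-at-0.
Only M1 stuck-at-0 is consistent with every test.

M1 stuck-at-0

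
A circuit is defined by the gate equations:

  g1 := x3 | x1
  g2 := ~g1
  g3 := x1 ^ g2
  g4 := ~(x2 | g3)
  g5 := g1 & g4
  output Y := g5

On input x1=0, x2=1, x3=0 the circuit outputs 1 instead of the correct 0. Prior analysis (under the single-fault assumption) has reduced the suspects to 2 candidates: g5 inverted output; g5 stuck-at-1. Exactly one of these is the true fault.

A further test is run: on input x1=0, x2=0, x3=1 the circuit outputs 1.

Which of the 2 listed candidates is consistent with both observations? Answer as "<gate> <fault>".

Evaluate each candidate on input x1=0, x2=0, x3=1:
  g5 inverted output: g1=1, g2=0, g3=0, g4=1, g5=0 [inverted output] → 0 — eliminated
  g5 stuck-at-1: g1=1, g2=0, g3=0, g4=1, g5=1 [stuck-at-1] → 1 — matches
Only g5 stuck-at-1 reproduces the observed 1.

g5 stuck-at-1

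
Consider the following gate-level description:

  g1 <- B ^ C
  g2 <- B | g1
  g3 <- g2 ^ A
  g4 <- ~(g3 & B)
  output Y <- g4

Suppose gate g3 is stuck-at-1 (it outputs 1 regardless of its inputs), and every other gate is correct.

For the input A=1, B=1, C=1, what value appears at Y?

0

Propagate with g3 forced: g1=0, g2=1, g3=1 [stuck-at-1], g4=0.
So Y = 0. (Without the fault it would be 1.)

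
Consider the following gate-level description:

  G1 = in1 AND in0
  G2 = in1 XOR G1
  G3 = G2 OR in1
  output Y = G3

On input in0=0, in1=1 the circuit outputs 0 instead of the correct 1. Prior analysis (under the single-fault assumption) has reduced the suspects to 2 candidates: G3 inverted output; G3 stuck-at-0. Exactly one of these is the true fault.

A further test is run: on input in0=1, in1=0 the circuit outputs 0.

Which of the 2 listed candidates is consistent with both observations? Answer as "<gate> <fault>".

G3 stuck-at-0

Evaluate each candidate on input in0=1, in1=0:
  G3 inverted output: G1=0, G2=0, G3=1 [inverted output] → 1 — eliminated
  G3 stuck-at-0: G1=0, G2=0, G3=0 [stuck-at-0] → 0 — matches
Only G3 stuck-at-0 reproduces the observed 0.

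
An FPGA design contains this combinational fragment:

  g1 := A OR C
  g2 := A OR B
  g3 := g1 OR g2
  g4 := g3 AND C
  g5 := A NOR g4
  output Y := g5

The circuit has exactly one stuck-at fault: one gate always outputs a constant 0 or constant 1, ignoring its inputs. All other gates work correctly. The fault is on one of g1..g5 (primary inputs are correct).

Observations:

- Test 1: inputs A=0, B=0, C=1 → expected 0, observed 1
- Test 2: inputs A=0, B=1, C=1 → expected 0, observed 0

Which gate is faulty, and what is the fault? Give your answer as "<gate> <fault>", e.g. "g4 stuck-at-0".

Fault-free values for test 1 (A=0, B=0, C=1): g1=1, g2=0, g3=1, g4=1, g5=0, giving Y=0. Observed 1.
Test 1: faults giving observed 1 are {g1 stuck-at-0, g3 stuck-at-0, g4 stuck-at-0, g5 stuck-at-1}.
Test 2 (A=0, B=1, C=1): fault-free g1=1, g2=1, g3=1, g4=1, g5=0 → 0; observed 0. Eliminates g3 stuck-at-0, g4 stuck-at-0, g5 stuck-at-1.
Only g1 stuck-at-0 is consistent with every test.

g1 stuck-at-0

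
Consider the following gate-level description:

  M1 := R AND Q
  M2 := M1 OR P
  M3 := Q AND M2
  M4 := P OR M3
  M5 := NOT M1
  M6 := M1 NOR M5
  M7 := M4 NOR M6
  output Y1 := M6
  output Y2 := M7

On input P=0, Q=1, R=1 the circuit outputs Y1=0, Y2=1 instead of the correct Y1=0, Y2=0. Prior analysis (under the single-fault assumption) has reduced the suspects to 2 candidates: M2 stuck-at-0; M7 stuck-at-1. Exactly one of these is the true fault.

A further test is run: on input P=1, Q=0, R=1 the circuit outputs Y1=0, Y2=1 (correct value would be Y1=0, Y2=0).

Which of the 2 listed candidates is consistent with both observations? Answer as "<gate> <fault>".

M7 stuck-at-1

Evaluate each candidate on input P=1, Q=0, R=1:
  M2 stuck-at-0: M1=0, M2=0 [stuck-at-0], M3=0, M4=1, M5=1, M6=0, M7=0 → Y1=0, Y2=0 — eliminated
  M7 stuck-at-1: M1=0, M2=1, M3=0, M4=1, M5=1, M6=0, M7=1 [stuck-at-1] → Y1=0, Y2=1 — matches
Only M7 stuck-at-1 reproduces the observed Y1=0, Y2=1.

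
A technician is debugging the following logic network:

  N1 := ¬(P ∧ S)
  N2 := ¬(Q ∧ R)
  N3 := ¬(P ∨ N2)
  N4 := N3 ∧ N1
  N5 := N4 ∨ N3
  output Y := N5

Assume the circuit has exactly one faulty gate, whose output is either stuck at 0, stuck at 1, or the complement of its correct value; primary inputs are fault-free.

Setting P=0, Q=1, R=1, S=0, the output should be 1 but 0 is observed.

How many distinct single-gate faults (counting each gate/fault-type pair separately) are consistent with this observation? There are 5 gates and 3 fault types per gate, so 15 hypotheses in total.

6

Fault-free: N1=1, N2=0, N3=1, N4=1, N5=1 → 1. Observed 0.
  N1: none of the 3 fault types match ✗
  N2: stuck-at-1, inverted output ✓; others ✗
  N3: stuck-at-0, inverted output ✓; others ✗
  N4: none of the 3 fault types match ✗
  N5: stuck-at-0, inverted output ✓; others ✗
Consistent faults: {N2 stuck-at-1, N2 inverted output, N3 stuck-at-0, N3 inverted output, N5 stuck-at-0, N5 inverted output} — 6 in all.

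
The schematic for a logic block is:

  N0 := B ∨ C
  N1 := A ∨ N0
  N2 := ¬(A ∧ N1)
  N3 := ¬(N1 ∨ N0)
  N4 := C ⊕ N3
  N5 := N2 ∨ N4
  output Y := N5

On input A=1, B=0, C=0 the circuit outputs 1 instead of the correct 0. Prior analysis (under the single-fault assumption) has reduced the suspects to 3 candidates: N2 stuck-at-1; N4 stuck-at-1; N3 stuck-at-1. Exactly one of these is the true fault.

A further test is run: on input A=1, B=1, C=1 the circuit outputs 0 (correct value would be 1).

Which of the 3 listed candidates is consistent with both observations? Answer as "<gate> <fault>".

N3 stuck-at-1

Evaluate each candidate on input A=1, B=1, C=1:
  N2 stuck-at-1: N0=1, N1=1, N2=1 [stuck-at-1], N3=0, N4=1, N5=1 → 1 — eliminated
  N4 stuck-at-1: N0=1, N1=1, N2=0, N3=0, N4=1 [stuck-at-1], N5=1 → 1 — eliminated
  N3 stuck-at-1: N0=1, N1=1, N2=0, N3=1 [stuck-at-1], N4=0, N5=0 → 0 — matches
Only N3 stuck-at-1 reproduces the observed 0.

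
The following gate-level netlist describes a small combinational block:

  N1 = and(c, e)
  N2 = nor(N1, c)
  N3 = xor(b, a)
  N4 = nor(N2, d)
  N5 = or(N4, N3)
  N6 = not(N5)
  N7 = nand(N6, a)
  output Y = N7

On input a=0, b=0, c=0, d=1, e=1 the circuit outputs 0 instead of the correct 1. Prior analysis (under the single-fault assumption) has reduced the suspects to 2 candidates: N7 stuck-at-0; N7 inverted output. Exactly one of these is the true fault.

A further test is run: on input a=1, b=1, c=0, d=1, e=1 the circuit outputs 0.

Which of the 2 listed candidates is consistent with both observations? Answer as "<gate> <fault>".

Evaluate each candidate on input a=1, b=1, c=0, d=1, e=1:
  N7 stuck-at-0: N1=0, N2=1, N3=0, N4=0, N5=0, N6=1, N7=0 [stuck-at-0] → 0 — matches
  N7 inverted output: N1=0, N2=1, N3=0, N4=0, N5=0, N6=1, N7=1 [inverted output] → 1 — eliminated
Only N7 stuck-at-0 reproduces the observed 0.

N7 stuck-at-0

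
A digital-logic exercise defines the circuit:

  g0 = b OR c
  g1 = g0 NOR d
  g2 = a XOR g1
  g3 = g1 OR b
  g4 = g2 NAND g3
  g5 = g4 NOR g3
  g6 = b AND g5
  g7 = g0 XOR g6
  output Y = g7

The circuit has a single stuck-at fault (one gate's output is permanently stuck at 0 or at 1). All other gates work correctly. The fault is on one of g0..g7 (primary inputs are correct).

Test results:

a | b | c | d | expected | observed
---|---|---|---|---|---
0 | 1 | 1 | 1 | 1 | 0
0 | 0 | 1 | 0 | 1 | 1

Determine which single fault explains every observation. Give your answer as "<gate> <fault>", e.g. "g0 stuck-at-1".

g5 stuck-at-1

Fault-free values for test 1 (a=0, b=1, c=1, d=1): g0=1, g1=0, g2=0, g3=1, g4=1, g5=0, g6=0, g7=1, giving Y=1. Observed 0.
Test 1: faults giving observed 0 are {g0 stuck-at-0, g5 stuck-at-1, g6 stuck-at-1, g7 stuck-at-0}.
Test 2 (a=0, b=0, c=1, d=0): fault-free g0=1, g1=0, g2=0, g3=0, g4=1, g5=0, g6=0, g7=1 → 1; observed 1. Eliminates g0 stuck-at-0, g6 stuck-at-1, g7 stuck-at-0.
Only g5 stuck-at-1 is consistent with every test.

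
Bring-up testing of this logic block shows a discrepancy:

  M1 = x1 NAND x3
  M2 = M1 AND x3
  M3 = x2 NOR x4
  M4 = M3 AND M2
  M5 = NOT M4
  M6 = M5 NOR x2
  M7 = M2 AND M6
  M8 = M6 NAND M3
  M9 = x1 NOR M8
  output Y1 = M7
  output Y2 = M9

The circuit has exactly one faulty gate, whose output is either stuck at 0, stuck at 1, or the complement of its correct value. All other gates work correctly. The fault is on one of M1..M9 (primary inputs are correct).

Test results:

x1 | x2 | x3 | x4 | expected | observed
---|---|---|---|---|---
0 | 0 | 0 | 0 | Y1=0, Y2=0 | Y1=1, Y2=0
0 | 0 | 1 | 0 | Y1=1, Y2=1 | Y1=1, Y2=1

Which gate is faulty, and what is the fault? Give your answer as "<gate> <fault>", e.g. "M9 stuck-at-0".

M7 stuck-at-1

Fault-free values for test 1 (x1=0, x2=0, x3=0, x4=0): M1=1, M2=0, M3=1, M4=0, M5=1, M6=0, M7=0, M8=1, M9=0, giving Y1=0, Y2=0. Observed Y1=1, Y2=0.
Test 1: faults giving observed Y1=1, Y2=0 are {M7 stuck-at-1, M7 inverted output}.
Test 2 (x1=0, x2=0, x3=1, x4=0): fault-free M1=1, M2=1, M3=1, M4=1, M5=0, M6=1, M7=1, M8=0, M9=1 → Y1=1, Y2=1; observed Y1=1, Y2=1. Eliminates M7 inverted output.
Only M7 stuck-at-1 is consistent with every test.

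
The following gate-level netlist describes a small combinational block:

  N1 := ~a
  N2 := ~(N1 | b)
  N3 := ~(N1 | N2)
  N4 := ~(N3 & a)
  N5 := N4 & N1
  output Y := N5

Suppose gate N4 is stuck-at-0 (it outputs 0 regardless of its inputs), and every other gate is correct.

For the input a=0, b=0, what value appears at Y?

Propagate with N4 forced: N1=1, N2=0, N3=0, N4=0 [stuck-at-0], N5=0.
So Y = 0. (Without the fault it would be 1.)

0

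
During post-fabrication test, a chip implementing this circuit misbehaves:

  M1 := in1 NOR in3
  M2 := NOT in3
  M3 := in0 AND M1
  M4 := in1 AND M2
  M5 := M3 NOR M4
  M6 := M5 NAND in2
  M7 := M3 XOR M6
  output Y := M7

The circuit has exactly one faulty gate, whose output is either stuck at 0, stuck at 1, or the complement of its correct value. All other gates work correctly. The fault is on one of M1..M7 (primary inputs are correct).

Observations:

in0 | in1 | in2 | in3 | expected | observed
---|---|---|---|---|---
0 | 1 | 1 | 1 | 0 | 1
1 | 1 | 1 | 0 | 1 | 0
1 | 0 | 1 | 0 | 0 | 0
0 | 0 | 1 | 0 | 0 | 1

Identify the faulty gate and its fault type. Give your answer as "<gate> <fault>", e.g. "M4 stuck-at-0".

M4 inverted output

Fault-free values for test 1 (in0=0, in1=1, in2=1, in3=1): M1=0, M2=0, M3=0, M4=0, M5=1, M6=0, M7=0, giving Y=0. Observed 1.
Test 1: faults giving observed 1 are {M2 stuck-at-1, M2 inverted output, M4 stuck-at-1, M4 inverted output, M5 stuck-at-0, M5 inverted output, M6 stuck-at-1, M6 inverted output, M7 stuck-at-1, M7 inverted output}.
Test 2 (in0=1, in1=1, in2=1, in3=0): fault-free M1=0, M2=1, M3=0, M4=1, M5=0, M6=1, M7=1 → 1; observed 0. Eliminates M2 stuck-at-1, M4 stuck-at-1, M5 stuck-at-0, M6 stuck-at-1, M7 stuck-at-1.
Test 3 (in0=1, in1=0, in2=1, in3=0): fault-free M1=1, M2=1, M3=1, M4=0, M5=0, M6=1, M7=0 → 0; observed 0. Eliminates M5 inverted output, M6 inverted output, M7 inverted output.
Test 4 (in0=0, in1=0, in2=1, in3=0): fault-free M1=1, M2=1, M3=0, M4=0, M5=1, M6=0, M7=0 → 0; observed 1. Eliminates M2 inverted output.
Only M4 inverted output is consistent with every test.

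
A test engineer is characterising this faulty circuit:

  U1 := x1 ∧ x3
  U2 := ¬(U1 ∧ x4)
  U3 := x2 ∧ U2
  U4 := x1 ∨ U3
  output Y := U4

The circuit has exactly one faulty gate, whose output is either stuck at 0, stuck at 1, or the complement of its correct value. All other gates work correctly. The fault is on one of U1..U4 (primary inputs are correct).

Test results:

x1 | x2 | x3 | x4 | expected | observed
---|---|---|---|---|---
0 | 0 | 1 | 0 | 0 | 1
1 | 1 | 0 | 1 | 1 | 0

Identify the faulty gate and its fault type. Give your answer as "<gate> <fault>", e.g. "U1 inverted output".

Fault-free values for test 1 (x1=0, x2=0, x3=1, x4=0): U1=0, U2=1, U3=0, U4=0, giving Y=0. Observed 1.
Test 1: faults giving observed 1 are {U3 stuck-at-1, U3 inverted output, U4 stuck-at-1, U4 inverted output}.
Test 2 (x1=1, x2=1, x3=0, x4=1): fault-free U1=0, U2=1, U3=1, U4=1 → 1; observed 0. Eliminates U3 stuck-at-1, U3 inverted output, U4 stuck-at-1.
Only U4 inverted output is consistent with every test.

U4 inverted output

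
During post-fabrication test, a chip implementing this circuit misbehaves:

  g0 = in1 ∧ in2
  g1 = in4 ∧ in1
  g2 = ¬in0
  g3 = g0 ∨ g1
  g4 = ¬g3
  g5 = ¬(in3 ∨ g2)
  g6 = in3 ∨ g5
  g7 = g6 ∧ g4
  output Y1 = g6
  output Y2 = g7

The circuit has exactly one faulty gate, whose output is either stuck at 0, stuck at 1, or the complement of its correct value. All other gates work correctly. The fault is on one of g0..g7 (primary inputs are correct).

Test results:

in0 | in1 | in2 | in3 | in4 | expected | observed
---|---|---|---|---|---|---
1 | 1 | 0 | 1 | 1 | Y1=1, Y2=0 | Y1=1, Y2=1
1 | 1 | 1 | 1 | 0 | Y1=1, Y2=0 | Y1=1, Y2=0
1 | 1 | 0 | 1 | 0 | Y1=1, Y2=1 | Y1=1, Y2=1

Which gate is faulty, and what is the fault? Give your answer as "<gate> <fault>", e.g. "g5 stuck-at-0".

g1 stuck-at-0

Fault-free values for test 1 (in0=1, in1=1, in2=0, in3=1, in4=1): g0=0, g1=1, g2=0, g3=1, g4=0, g5=0, g6=1, g7=0, giving Y1=1, Y2=0. Observed Y1=1, Y2=1.
Test 1: faults giving observed Y1=1, Y2=1 are {g1 stuck-at-0, g1 inverted output, g3 stuck-at-0, g3 inverted output, g4 stuck-at-1, g4 inverted output, g7 stuck-at-1, g7 inverted output}.
Test 2 (in0=1, in1=1, in2=1, in3=1, in4=0): fault-free g0=1, g1=0, g2=0, g3=1, g4=0, g5=0, g6=1, g7=0 → Y1=1, Y2=0; observed Y1=1, Y2=0. Eliminates g3 stuck-at-0, g3 inverted output, g4 stuck-at-1, g4 inverted output, g7 stuck-at-1, g7 inverted output.
Test 3 (in0=1, in1=1, in2=0, in3=1, in4=0): fault-free g0=0, g1=0, g2=0, g3=0, g4=1, g5=0, g6=1, g7=1 → Y1=1, Y2=1; observed Y1=1, Y2=1. Eliminates g1 inverted output.
Only g1 stuck-at-0 is consistent with every test.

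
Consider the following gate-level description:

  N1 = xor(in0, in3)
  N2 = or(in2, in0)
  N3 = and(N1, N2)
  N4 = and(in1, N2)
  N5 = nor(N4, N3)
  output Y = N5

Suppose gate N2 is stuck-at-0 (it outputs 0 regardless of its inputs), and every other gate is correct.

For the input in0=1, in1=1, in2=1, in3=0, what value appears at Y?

1

Propagate with N2 forced: N1=1, N2=0 [stuck-at-0], N3=0, N4=0, N5=1.
So Y = 1. (Without the fault it would be 0.)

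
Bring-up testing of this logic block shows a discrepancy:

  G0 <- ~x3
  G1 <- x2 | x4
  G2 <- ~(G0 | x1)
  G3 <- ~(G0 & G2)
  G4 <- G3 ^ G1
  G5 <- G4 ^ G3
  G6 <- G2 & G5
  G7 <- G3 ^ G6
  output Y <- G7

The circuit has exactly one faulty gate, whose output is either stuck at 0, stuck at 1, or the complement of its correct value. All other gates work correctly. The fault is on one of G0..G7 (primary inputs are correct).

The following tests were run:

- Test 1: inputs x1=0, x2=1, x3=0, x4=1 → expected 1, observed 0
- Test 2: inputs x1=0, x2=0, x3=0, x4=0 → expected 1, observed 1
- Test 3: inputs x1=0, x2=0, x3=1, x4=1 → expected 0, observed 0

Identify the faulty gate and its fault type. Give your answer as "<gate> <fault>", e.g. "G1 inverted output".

G0 stuck-at-0

Fault-free values for test 1 (x1=0, x2=1, x3=0, x4=1): G0=1, G1=1, G2=0, G3=1, G4=0, G5=1, G6=0, G7=1, giving Y=1. Observed 0.
Test 1: faults giving observed 0 are {G0 stuck-at-0, G0 inverted output, G3 stuck-at-0, G3 inverted output, G6 stuck-at-1, G6 inverted output, G7 stuck-at-0, G7 inverted output}.
Test 2 (x1=0, x2=0, x3=0, x4=0): fault-free G0=1, G1=0, G2=0, G3=1, G4=1, G5=0, G6=0, G7=1 → 1; observed 1. Eliminates G3 stuck-at-0, G3 inverted output, G6 stuck-at-1, G6 inverted output, G7 stuck-at-0, G7 inverted output.
Test 3 (x1=0, x2=0, x3=1, x4=1): fault-free G0=0, G1=1, G2=1, G3=1, G4=0, G5=1, G6=1, G7=0 → 0; observed 0. Eliminates G0 inverted output.
Only G0 stuck-at-0 is consistent with every test.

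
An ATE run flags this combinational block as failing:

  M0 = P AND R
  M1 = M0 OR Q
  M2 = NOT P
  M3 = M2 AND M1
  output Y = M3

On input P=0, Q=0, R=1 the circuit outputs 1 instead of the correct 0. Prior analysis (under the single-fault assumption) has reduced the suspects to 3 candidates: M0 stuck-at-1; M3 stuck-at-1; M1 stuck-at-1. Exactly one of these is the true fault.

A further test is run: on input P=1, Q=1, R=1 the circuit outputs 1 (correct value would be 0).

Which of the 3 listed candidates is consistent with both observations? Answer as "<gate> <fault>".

Evaluate each candidate on input P=1, Q=1, R=1:
  M0 stuck-at-1: M0=1 [stuck-at-1], M1=1, M2=0, M3=0 → 0 — eliminated
  M3 stuck-at-1: M0=1, M1=1, M2=0, M3=1 [stuck-at-1] → 1 — matches
  M1 stuck-at-1: M0=1, M1=1 [stuck-at-1], M2=0, M3=0 → 0 — eliminated
Only M3 stuck-at-1 reproduces the observed 1.

M3 stuck-at-1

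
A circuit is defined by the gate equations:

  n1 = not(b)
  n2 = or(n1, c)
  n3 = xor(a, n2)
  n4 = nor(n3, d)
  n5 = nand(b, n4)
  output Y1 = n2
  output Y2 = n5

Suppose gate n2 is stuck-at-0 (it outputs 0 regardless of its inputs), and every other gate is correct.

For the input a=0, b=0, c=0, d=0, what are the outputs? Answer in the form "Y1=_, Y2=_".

Propagate with n2 forced: n1=1, n2=0 [stuck-at-0], n3=0, n4=1, n5=1.
So the outputs are Y1=0, Y2=1. (Without the fault they would be Y1=1, Y2=1.)

Y1=0, Y2=1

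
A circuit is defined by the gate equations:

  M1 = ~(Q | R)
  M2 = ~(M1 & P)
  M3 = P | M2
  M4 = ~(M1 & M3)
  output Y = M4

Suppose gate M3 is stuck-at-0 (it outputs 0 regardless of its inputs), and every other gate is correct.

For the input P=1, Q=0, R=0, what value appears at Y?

1

Propagate with M3 forced: M1=1, M2=0, M3=0 [stuck-at-0], M4=1.
So Y = 1. (Without the fault it would be 0.)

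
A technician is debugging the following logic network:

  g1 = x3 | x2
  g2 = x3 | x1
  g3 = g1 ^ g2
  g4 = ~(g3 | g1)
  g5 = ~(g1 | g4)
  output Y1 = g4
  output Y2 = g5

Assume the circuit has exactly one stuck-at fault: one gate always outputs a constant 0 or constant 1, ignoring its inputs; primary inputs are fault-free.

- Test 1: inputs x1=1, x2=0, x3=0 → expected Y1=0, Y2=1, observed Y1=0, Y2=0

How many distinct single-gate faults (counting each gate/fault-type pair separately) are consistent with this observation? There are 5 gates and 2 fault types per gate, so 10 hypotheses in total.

2

Fault-free: g1=0, g2=1, g3=1, g4=0, g5=1 → Y1=0, Y2=1. Observed Y1=0, Y2=0.
  g1 stuck-at-0: output Y1=0, Y2=1 ✗
  g1 stuck-at-1: output Y1=0, Y2=0 ✓
  g2 stuck-at-0: output Y1=1, Y2=0 ✗
  g2 stuck-at-1: output Y1=0, Y2=1 ✗
  g3 stuck-at-0: output Y1=1, Y2=0 ✗
  g3 stuck-at-1: output Y1=0, Y2=1 ✗
  g4 stuck-at-0: output Y1=0, Y2=1 ✗
  g4 stuck-at-1: output Y1=1, Y2=0 ✗
  g5 stuck-at-0: output Y1=0, Y2=0 ✓
  g5 stuck-at-1: output Y1=0, Y2=1 ✗
Consistent faults: {g1 stuck-at-1, g5 stuck-at-0} — 2 in all.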